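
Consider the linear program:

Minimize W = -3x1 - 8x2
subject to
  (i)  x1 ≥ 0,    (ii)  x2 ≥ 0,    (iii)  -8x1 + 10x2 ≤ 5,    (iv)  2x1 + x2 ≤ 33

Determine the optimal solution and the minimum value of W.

x1 = 325/28, x2 = 137/14, minimum W = -3167/28

The binding constraints are -8x1 + 10x2 = 5 and 2x1 + x2 = 33.
Solving simultaneously gives x1 = 325/28, x2 = 137/14.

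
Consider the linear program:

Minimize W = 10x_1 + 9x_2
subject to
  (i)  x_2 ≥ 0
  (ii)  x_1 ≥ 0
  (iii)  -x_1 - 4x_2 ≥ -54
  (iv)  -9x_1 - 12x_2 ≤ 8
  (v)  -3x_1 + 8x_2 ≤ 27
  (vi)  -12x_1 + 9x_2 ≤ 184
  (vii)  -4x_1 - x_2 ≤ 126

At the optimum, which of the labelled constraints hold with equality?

(i) and (ii)

Vertices and W = 10x_1 + 9x_2:
  (0, 0) → W = 0
  (54, 0) → W = 540
  (0, 27/8) → W = 243/8
  (81/5, 189/20) → W = 4941/20

The minimum is at (0, 0). Substituting into each constraint, equality holds for (i) and (ii); the remaining constraints have slack.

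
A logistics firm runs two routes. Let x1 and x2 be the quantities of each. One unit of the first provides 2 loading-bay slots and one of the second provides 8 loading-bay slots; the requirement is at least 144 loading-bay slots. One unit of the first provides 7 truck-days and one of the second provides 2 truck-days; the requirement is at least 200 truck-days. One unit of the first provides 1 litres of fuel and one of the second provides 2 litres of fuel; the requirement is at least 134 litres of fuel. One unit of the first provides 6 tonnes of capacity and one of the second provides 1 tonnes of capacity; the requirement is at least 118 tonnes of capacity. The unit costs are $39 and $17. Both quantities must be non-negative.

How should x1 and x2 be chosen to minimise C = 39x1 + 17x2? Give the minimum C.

The feasible region is unbounded (it extends along (0, 1), (1, 0)), but C strictly increases along every unbounded feasible direction, so there is no improving ray and the minimum is attained at a vertex.

The binding constraints are 7x1 + 2x2 = 200 and x1 + 2x2 = 134.
Solving simultaneously gives x1 = 11, x2 = 123/2.

x1 = 11, x2 = 123/2, minimum C = 2949/2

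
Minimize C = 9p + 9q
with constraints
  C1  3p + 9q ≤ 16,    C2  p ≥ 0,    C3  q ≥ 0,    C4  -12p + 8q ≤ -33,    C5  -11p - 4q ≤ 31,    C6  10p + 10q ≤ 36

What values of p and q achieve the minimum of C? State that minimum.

Vertices and C = 9p + 9q:
  (11/4, 0) → C = 99/4
  (18/5, 0) → C = 162/5
  (309/100, 51/100) → C = 162/5

p = 11/4, q = 0, minimum C = 99/4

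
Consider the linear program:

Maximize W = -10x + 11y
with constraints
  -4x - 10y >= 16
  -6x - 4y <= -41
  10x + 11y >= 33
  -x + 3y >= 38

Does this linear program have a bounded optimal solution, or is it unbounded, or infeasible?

The boundaries -4x - 10y = 16 and -6x - 4y = -41 meet at (237/22, -65/11), but that point violates -x + 3y ≥ 38. Every candidate vertex is excluded by some other constraint, so the feasible region is empty.

infeasible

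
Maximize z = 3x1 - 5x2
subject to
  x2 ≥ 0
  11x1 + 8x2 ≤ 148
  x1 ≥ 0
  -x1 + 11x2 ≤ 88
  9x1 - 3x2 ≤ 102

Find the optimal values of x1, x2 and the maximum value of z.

x1 = 34/3, x2 = 0, maximum z = 34

Feasible corners and z = 3x1 - 5x2:
  (0, 0) → z = 0
  (34/3, 0) → z = 34
  (308/43, 372/43) → z = -936/43
  (12, 2) → z = 26
  (0, 8) → z = -40

The binding constraints are x2 = 0 and 9x1 - 3x2 = 102.
Solving simultaneously gives x1 = 34/3, x2 = 0.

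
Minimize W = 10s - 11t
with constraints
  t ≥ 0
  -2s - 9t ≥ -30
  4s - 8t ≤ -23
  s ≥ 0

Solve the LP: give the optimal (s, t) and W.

s = 0, t = 10/3, minimum W = -110/3

Feasible corners and W = 10s - 11t:
  (33/52, 83/26) → W = -374/13
  (0, 10/3) → W = -110/3
  (0, 23/8) → W = -253/8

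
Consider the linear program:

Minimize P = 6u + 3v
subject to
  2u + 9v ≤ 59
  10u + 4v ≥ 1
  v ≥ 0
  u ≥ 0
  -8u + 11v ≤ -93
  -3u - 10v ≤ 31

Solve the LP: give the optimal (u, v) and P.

Extreme points and P = 6u + 3v:
  (59/2, 0) → P = 177
  (743/47, 143/47) → P = 4887/47
  (93/8, 0) → P = 279/4

At the optimal vertex, v = 0 and -8u + 11v = -93.
Solving simultaneously gives u = 93/8, v = 0.

u = 93/8, v = 0, minimum P = 279/4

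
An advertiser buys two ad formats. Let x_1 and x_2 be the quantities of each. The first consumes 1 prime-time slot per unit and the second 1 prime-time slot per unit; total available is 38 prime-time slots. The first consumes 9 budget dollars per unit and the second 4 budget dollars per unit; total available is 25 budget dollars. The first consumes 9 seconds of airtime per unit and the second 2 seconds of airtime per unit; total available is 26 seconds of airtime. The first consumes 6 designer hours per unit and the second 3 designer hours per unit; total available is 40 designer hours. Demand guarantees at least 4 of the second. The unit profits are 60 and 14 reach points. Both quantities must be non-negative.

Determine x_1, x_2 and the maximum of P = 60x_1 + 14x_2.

x_1 = 1, x_2 = 4, maximum P = 116

Corner points and P = 60x_1 + 14x_2:
  (0, 25/4) → P = 175/2
  (0, 4) → P = 56
  (1, 4) → P = 116

At the optimal vertex, 9x_1 + 4x_2 = 25 and x_2 = 4.
Solving simultaneously gives x_1 = 1, x_2 = 4.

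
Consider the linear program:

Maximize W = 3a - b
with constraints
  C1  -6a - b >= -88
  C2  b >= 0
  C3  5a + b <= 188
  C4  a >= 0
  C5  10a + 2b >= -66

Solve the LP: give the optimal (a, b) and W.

Vertices and W = 3a - b:
  (44/3, 0) → W = 44
  (0, 88) → W = -88
  (0, 0) → W = 0

The binding constraints are -6a - b = -88 and b = 0.
Solving simultaneously gives a = 44/3, b = 0.

a = 44/3, b = 0, maximum W = 44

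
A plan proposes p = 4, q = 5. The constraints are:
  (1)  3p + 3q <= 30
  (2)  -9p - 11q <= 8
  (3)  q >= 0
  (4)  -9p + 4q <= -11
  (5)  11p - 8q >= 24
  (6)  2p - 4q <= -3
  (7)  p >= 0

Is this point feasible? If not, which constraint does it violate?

Constraint (5): 11p - 8q = 4, which is not ≥ 24. All other constraints are satisfied.

not feasible — violates (5)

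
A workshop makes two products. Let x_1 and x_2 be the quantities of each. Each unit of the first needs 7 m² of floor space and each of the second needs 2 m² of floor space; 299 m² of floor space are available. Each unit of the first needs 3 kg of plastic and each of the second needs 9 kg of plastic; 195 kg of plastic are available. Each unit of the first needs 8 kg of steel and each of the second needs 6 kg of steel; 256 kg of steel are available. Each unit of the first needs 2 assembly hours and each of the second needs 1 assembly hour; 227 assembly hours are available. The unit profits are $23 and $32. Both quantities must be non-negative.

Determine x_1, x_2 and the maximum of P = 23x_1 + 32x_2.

x_1 = 21, x_2 = 44/3, maximum P = 2857/3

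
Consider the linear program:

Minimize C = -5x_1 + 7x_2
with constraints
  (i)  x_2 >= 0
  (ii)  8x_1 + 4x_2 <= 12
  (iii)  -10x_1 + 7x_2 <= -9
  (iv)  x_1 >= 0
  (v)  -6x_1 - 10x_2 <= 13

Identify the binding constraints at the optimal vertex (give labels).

Corner points and C = -5x_1 + 7x_2:
  (3/2, 0) → C = -15/2
  (9/10, 0) → C = -9/2
  (5/4, 1/2) → C = -11/4

The minimum is at (3/2, 0). Substituting into each constraint, equality holds for (i) and (ii); the remaining constraints have slack.

(i) and (ii)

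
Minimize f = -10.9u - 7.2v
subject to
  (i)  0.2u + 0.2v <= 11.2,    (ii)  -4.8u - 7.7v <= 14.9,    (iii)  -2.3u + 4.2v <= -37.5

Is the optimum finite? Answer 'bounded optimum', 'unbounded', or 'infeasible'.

bounded optimum

Feasible corners and f = -10.9u - 7.2v:
  (4461/29, -2837/29) → f = -56397/58
  (2727/65, 913/65) → f = -362979/650
  (3231/541, -3061/541) → f = -131787/5410
The feasible region has finitely many vertices and no improving ray; the minimum is -56397/58 at (4461/29, -2837/29).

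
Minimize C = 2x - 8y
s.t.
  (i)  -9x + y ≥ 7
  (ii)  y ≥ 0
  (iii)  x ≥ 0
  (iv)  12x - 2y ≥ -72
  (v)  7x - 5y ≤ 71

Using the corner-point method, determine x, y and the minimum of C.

Corner points and C = 2x - 8y:
  (0, 7) → C = -56
  (29/3, 94) → C = -2198/3
  (0, 36) → C = -288

The binding constraints are -9x + y = 7 and 12x - 2y = -72.
Solving simultaneously gives x = 29/3, y = 94.

x = 29/3, y = 94, minimum C = -2198/3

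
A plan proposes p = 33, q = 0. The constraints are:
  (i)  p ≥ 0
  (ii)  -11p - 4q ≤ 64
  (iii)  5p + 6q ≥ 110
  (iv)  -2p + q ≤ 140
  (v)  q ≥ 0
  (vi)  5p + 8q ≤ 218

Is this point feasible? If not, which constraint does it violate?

(i): 33 ≥ 0 ✓
(ii): -363 ≤ 64 ✓
(iii): 165 ≥ 110 ✓
(iv): -66 ≤ 140 ✓
(v): 0 ≥ 0 ✓
(vi): 165 ≤ 218 ✓

feasible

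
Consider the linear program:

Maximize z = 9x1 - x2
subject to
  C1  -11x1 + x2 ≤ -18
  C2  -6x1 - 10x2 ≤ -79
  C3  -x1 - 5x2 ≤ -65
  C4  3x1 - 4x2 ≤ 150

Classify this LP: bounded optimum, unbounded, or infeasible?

unbounded

From the feasible point (155/56, 697/56), moving in the direction (4, 3) keeps every constraint satisfied while z increases without bound.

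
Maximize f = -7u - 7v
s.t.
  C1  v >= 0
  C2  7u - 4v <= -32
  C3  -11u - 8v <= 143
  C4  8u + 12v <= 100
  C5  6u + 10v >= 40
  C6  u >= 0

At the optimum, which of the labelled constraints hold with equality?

Corner points and f = -7u - 7v:
  (4/29, 239/29) → f = -1701/29
  (0, 8) → f = -56
  (0, 25/3) → f = -175/3

The maximum is at (0, 8). Substituting into each constraint, equality holds for C2 and C6; the remaining constraints have slack.

C2 and C6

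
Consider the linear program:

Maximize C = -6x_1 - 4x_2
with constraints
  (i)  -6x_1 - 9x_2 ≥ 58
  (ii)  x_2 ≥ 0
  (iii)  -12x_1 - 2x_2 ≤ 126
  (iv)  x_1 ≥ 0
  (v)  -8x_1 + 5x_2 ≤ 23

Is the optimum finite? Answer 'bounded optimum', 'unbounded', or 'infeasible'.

The boundaries -6x_1 - 9x_2 = 58 and x_1 = 0 meet at (0, -58/9), but that point violates x_2 ≥ 0. Every candidate vertex is excluded by some other constraint, so the feasible region is empty.

infeasible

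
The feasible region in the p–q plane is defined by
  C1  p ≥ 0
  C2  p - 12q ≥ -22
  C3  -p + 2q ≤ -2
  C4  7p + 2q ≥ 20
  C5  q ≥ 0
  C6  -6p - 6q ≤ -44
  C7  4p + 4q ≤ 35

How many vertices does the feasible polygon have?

4

Of the 20 pairwise boundary intersections, those satisfying every inequality are:
  (50/9, 16/9)
  (13/2, 9/4)
  (22/3, 0)
  (35/4, 0)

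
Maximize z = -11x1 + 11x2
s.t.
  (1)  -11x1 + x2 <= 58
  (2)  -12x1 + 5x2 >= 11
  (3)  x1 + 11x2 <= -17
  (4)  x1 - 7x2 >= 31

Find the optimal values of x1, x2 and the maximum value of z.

x1 = -23/4, x2 = -21/4, maximum z = 11/2

Corner points and z = -11x1 + 11x2:
  (-279/43, -575/43) → z = -3256/43
  (-23/4, -21/4) → z = 11/2
  (-232/79, -383/79) → z = -1661/79

The binding constraints are -11x1 + x2 = 58 and x1 - 7x2 = 31.
Solving simultaneously gives x1 = -23/4, x2 = -21/4.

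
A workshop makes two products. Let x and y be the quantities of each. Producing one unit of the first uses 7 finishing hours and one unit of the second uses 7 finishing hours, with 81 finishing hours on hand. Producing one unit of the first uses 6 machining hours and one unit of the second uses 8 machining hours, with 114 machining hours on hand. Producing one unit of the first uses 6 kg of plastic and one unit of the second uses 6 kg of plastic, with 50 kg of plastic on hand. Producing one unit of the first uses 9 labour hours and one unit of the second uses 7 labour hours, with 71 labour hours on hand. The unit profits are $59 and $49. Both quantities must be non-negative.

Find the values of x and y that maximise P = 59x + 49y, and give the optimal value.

x = 19/3, y = 2, maximum P = 1415/3

Extreme points and P = 59x + 49y:
  (0, 0) → P = 0
  (0, 25/3) → P = 1225/3
  (71/9, 0) → P = 4189/9
  (19/3, 2) → P = 1415/3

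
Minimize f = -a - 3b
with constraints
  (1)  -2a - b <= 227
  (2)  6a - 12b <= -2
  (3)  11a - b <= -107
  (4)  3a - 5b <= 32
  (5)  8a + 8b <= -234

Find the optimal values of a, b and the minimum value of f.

a = -791/4, b = 337/2, minimum f = -1231/4

Corner points and f = -a - 3b:
  (-1363/15, -679/15) → f = 680/3
  (-791/4, 337/2) → f = -1231/4
  (-353/18, -347/36) → f = 1747/36

The optimum lies where -2a - b = 227 and 8a + 8b = -234.
Solving simultaneously gives a = -791/4, b = 337/2.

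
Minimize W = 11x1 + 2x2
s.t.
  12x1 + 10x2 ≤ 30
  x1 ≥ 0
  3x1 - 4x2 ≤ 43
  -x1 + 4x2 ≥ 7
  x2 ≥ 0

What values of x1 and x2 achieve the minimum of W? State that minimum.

Vertices and W = 11x1 + 2x2:
  (0, 3) → W = 6
  (25/29, 57/29) → W = 389/29
  (0, 7/4) → W = 7/2

x1 = 0, x2 = 7/4, minimum W = 7/2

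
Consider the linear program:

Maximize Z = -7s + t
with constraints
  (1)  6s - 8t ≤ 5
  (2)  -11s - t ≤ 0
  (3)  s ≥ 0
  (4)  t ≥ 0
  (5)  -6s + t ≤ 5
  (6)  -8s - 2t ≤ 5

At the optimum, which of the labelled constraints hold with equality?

(3) and (5)

Vertices and Z = -7s + t:
  (5/6, 0) → Z = -35/6
  (0, 0) → Z = 0
  (0, 5) → Z = 5
The feasible region is unbounded (it extends along (4, 3), (1, 6)), but Z strictly decreases along every unbounded feasible direction, so there is no improving ray and the maximum is attained at a vertex.

The maximum is at (0, 5). Substituting into each constraint, equality holds for (3) and (5); the remaining constraints have slack.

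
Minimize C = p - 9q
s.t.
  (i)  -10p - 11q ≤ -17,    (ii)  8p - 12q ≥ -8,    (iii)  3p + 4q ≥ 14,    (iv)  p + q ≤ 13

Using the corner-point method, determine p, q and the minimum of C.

Feasible corners and C = p - 9q:
  (2, 2) → C = -16
  (37/5, 28/5) → C = -43
  (38, -25) → C = 263

The binding constraints are 8p - 12q = -8 and p + q = 13.
Solving simultaneously gives p = 37/5, q = 28/5.

p = 37/5, q = 28/5, minimum C = -43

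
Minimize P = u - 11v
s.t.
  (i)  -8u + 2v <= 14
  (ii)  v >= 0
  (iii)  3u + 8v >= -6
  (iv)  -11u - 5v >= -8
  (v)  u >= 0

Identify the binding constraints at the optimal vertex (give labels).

Corner points and P = u - 11v:
  (8/11, 0) → P = 8/11
  (0, 0) → P = 0
  (0, 8/5) → P = -88/5

The minimum is at (0, 8/5). Substituting into each constraint, equality holds for (iv) and (v); the remaining constraints have slack.

(iv) and (v)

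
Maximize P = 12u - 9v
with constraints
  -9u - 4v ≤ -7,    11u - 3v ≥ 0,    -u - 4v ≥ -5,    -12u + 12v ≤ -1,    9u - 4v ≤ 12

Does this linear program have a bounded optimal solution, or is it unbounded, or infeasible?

Extreme points and P = 12u - 9v:
  (22/39, 25/52) → P = 127/52
  (19/18, -5/8) → P = 439/24
  (16/15, 59/60) → P = 79/20
  (17/10, 33/40) → P = 519/40
The feasible region has finitely many vertices and no improving ray; the maximum is 439/24 at (19/18, -5/8).

bounded optimum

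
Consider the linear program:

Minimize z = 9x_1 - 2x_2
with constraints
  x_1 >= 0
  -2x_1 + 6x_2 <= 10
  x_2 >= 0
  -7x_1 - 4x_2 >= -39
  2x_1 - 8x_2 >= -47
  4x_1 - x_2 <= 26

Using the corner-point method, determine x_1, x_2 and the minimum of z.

x_1 = 0, x_2 = 5/3, minimum z = -10/3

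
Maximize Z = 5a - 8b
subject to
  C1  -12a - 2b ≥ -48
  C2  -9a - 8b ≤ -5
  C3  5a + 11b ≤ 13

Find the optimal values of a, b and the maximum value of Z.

a = 187/39, b = -62/13, maximum Z = 2423/39

At the optimal vertex, -12a - 2b = -48 and -9a - 8b = -5.
Solving simultaneously gives a = 187/39, b = -62/13.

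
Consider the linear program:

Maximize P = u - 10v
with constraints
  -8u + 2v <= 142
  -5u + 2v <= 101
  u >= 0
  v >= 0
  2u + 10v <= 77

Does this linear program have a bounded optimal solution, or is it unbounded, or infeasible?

Extreme points and P = u - 10v:
  (0, 0) → P = 0
  (0, 77/10) → P = -77
  (77/2, 0) → P = 77/2
The feasible region has finitely many vertices and no improving ray; the maximum is 77/2 at (77/2, 0).

bounded optimum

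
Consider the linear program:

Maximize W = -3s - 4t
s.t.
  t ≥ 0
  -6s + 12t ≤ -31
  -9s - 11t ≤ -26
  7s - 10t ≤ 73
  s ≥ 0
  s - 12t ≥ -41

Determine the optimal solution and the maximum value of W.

Feasible corners and W = -3s - 4t:
  (31/6, 0) → W = -31/2
  (73/7, 0) → W = -219/7
  (72/5, 277/60) → W = -185/3
  (643/37, 180/37) → W = -2649/37

At the optimal vertex, t = 0 and -6s + 12t = -31.
Solving simultaneously gives s = 31/6, t = 0.

s = 31/6, t = 0, maximum W = -31/2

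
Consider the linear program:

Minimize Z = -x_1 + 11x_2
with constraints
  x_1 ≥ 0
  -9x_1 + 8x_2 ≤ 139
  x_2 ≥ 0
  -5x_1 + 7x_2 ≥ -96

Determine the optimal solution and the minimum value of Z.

x_1 = 96/5, x_2 = 0, minimum Z = -96/5

Corner points and Z = -x_1 + 11x_2:
  (0, 139/8) → Z = 1529/8
  (0, 0) → Z = 0
  (96/5, 0) → Z = -96/5
The feasible region is unbounded (it extends along (8, 9), (7, 5)), but Z strictly increases along every unbounded feasible direction, so there is no improving ray and the minimum is attained at a vertex.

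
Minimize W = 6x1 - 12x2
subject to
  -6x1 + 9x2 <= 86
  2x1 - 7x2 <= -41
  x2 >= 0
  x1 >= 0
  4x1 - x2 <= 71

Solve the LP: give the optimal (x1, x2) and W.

Feasible corners and W = 6x1 - 12x2:
  (0, 86/9) → W = -344/3
  (145/6, 77/3) → W = -163
  (0, 41/7) → W = -492/7
  (269/13, 153/13) → W = -222/13

x1 = 145/6, x2 = 77/3, minimum W = -163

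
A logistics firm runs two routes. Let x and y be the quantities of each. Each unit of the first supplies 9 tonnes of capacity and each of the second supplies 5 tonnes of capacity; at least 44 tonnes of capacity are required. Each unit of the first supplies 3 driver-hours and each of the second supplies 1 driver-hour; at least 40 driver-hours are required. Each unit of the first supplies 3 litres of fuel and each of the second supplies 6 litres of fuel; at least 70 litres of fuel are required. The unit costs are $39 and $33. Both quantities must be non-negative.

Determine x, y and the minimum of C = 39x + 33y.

x = 34/3, y = 6, minimum C = 640

Feasible corners and C = 39x + 33y:
  (0, 40) → C = 1320
  (70/3, 0) → C = 910
  (34/3, 6) → C = 640
The feasible region is unbounded (it extends along (0, 1), (1, 0)), but C strictly increases along every unbounded feasible direction, so there is no improving ray and the minimum is attained at a vertex.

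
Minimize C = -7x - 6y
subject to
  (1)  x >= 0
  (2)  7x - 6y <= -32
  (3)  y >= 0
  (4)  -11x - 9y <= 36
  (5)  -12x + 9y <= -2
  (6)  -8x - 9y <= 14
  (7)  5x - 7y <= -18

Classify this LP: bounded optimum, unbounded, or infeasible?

unbounded

From the feasible point (100/3, 398/9), moving in the direction (9, 12) keeps every constraint satisfied while C decreases without bound.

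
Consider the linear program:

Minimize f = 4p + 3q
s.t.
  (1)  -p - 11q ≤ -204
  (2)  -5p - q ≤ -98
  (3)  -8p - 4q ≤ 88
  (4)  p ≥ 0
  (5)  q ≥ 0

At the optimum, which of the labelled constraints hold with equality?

(1) and (2)

Corner points and f = 4p + 3q:
  (437/27, 461/27) → f = 3131/27
  (204, 0) → f = 816
  (0, 98) → f = 294
The feasible region is unbounded (it extends along (0, 1), (1, 0)), but f strictly increases along every unbounded feasible direction, so there is no improving ray and the minimum is attained at a vertex.

The minimum is at (437/27, 461/27). Substituting into each constraint, equality holds for (1) and (2); the remaining constraints have slack.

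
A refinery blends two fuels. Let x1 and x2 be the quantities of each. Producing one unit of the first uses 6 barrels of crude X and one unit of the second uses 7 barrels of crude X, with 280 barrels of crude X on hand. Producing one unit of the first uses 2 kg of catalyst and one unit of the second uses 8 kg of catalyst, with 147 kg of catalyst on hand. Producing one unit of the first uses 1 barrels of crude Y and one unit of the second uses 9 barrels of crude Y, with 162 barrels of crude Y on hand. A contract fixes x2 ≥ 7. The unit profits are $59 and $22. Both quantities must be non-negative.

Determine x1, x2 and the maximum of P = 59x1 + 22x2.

Corner points and P = 59x1 + 22x2:
  (0, 18) → P = 396
  (0, 7) → P = 154
  (1211/34, 161/17) → P = 78533/34
  (77/2, 7) → P = 4851/2
  (27/10, 177/10) → P = 5487/10

x1 = 77/2, x2 = 7, maximum P = 4851/2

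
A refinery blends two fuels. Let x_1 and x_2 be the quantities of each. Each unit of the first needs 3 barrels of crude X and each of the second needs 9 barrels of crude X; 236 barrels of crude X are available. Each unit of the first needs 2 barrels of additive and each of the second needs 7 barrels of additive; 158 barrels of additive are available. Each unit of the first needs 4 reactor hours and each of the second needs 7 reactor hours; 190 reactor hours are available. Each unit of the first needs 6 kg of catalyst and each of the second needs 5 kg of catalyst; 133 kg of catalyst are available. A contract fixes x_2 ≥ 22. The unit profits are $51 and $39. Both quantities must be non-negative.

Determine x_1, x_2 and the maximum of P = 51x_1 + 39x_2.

Feasible corners and P = 51x_1 + 39x_2:
  (0, 158/7) → P = 6162/7
  (0, 22) → P = 858
  (2, 22) → P = 960

The binding constraints are 2x_1 + 7x_2 = 158 and x_2 = 22.
Solving simultaneously gives x_1 = 2, x_2 = 22.

x_1 = 2, x_2 = 22, maximum P = 960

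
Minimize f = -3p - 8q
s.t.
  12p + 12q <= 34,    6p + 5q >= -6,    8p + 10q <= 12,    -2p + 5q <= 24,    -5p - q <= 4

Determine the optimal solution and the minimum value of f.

Extreme points and f = -3p - 8q:
  (49/6, -16/3) → f = 109/6
  (-14/19, -6/19) → f = 90/19
  (-26/21, 46/21) → f = -290/21
The feasible region is unbounded (it extends along (1, -1), (5, -6)), but f strictly increases along every unbounded feasible direction, so there is no improving ray and the minimum is attained at a vertex.

p = -26/21, q = 46/21, minimum f = -290/21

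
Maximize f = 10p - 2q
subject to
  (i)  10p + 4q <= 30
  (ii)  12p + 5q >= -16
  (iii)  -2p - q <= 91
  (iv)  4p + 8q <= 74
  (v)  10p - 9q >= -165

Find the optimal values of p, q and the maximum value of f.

Corner points and f = 10p - 2q:
  (107, -260) → f = 1590
  (-7/8, 155/16) → f = -225/8
  (-969/158, 910/79) → f = -6665/79
  (-327/58, 350/29) → f = -2335/29

At the optimal vertex, 10p + 4q = 30 and 12p + 5q = -16.
Solving simultaneously gives p = 107, q = -260.

p = 107, q = -260, maximum f = 1590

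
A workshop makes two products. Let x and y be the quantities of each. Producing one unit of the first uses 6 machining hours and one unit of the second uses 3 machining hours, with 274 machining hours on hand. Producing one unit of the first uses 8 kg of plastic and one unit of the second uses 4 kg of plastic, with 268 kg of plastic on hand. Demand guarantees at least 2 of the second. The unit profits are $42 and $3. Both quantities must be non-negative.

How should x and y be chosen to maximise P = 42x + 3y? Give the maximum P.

x = 65/2, y = 2, maximum P = 1371

Extreme points and P = 42x + 3y:
  (0, 67) → P = 201
  (0, 2) → P = 6
  (65/2, 2) → P = 1371

The binding constraints are 8x + 4y = 268 and y = 2.
Solving simultaneously gives x = 65/2, y = 2.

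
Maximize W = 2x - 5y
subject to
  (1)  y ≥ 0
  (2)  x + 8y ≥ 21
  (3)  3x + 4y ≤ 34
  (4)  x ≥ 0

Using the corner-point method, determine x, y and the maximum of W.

Feasible corners and W = 2x - 5y:
  (47/5, 29/20) → W = 231/20
  (0, 21/8) → W = -105/8
  (0, 17/2) → W = -85/2

x = 47/5, y = 29/20, maximum W = 231/20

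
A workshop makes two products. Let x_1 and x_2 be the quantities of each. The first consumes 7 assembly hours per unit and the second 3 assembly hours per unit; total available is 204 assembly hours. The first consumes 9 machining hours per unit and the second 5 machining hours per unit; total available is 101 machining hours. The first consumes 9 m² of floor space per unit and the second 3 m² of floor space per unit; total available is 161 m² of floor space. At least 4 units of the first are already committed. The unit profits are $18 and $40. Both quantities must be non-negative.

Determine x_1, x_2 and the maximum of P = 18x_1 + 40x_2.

Feasible corners and P = 18x_1 + 40x_2:
  (101/9, 0) → P = 202
  (4, 0) → P = 72
  (4, 13) → P = 592

The binding constraints are 9x_1 + 5x_2 = 101 and x_1 = 4.
Solving simultaneously gives x_1 = 4, x_2 = 13.

x_1 = 4, x_2 = 13, maximum P = 592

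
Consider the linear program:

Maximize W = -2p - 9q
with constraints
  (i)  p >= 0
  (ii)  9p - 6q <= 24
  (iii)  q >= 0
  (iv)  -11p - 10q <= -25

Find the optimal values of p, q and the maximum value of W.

p = 25/11, q = 0, maximum W = -50/11

Corner points and W = -2p - 9q:
  (0, 5/2) → W = -45/2
  (8/3, 0) → W = -16/3
  (25/11, 0) → W = -50/11
The feasible region is unbounded (it extends along (0, 1), (2, 3)), but W strictly decreases along every unbounded feasible direction, so there is no improving ray and the maximum is attained at a vertex.

At the optimal vertex, q = 0 and -11p - 10q = -25.
Solving simultaneously gives p = 25/11, q = 0.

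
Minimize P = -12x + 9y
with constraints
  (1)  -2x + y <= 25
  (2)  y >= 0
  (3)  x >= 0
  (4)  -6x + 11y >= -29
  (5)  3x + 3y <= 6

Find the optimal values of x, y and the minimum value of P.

Vertices and P = -12x + 9y:
  (0, 0) → P = 0
  (2, 0) → P = -24
  (0, 2) → P = 18

The binding constraints are y = 0 and 3x + 3y = 6.
Solving simultaneously gives x = 2, y = 0.

x = 2, y = 0, minimum P = -24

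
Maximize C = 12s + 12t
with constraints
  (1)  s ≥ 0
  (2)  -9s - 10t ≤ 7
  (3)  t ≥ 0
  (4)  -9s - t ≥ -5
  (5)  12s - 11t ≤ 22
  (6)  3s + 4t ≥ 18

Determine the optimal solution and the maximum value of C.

Vertices and C = 12s + 12t:
  (0, 5) → C = 60
  (0, 9/2) → C = 54
  (2/33, 49/11) → C = 596/11

s = 0, t = 5, maximum C = 60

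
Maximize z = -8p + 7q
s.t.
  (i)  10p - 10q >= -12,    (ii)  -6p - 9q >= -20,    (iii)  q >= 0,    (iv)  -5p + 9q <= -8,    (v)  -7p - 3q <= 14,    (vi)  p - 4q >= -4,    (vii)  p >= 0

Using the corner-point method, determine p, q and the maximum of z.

Extreme points and z = -8p + 7q:
  (10/3, 0) → z = -80/3
  (28/11, 52/99) → z = -1652/99
  (8/5, 0) → z = -64/5

The binding constraints are q = 0 and -5p + 9q = -8.
Solving simultaneously gives p = 8/5, q = 0.

p = 8/5, q = 0, maximum z = -64/5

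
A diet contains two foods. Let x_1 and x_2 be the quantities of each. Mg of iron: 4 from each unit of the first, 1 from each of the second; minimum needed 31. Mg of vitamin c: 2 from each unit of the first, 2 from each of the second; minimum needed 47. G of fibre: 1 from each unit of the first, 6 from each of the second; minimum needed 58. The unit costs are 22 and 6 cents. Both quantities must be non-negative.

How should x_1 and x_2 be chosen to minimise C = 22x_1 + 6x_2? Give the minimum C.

Extreme points and C = 22x_1 + 6x_2:
  (0, 31) → C = 186
  (58, 0) → C = 1276
  (5/2, 21) → C = 181
  (83/5, 69/10) → C = 2033/5
The feasible region is unbounded (it extends along (0, 1), (1, 0)), but C strictly increases along every unbounded feasible direction, so there is no improving ray and the minimum is attained at a vertex.

x_1 = 5/2, x_2 = 21, minimum C = 181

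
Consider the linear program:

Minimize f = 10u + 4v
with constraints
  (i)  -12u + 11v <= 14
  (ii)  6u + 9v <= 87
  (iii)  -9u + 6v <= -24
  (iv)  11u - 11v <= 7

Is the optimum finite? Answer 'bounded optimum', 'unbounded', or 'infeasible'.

infeasible

The boundaries -12u + 11v = 14 and 6u + 9v = 87 meet at (277/58, 188/29), but that point violates -9u + 6v ≤ -24. Every candidate vertex is excluded by some other constraint, so the feasible region is empty.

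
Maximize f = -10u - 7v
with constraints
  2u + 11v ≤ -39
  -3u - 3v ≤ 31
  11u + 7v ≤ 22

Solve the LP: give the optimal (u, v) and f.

Corner points and f = -10u - 7v:
  (-224/27, -55/27) → f = 875/9
  (515/107, -473/107) → f = -1839/107
  (283/12, -407/12) → f = 19/12

u = -224/27, v = -55/27, maximum f = 875/9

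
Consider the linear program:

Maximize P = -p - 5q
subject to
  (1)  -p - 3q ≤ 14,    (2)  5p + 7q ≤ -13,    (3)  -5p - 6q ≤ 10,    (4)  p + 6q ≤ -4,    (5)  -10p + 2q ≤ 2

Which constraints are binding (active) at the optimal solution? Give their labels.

Vertices and P = -p - 5q:
  (59/8, -57/8) → P = 113/4
  (6, -20/3) → P = 82/3
  (8/5, -3) → P = 67/5

The maximum is at (59/8, -57/8). Substituting into each constraint, equality holds for (1) and (2); the remaining constraints have slack.

(1) and (2)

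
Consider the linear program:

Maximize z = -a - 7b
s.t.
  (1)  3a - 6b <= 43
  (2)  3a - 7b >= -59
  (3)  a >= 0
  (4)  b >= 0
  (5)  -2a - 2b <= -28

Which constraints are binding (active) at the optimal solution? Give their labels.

Vertices and z = -a - 7b:
  (655/3, 102) → z = -2797/3
  (43/3, 0) → z = -43/3
  (39/10, 101/10) → z = -373/5
  (14, 0) → z = -14

The maximum is at (14, 0). Substituting into each constraint, equality holds for (4) and (5); the remaining constraints have slack.

(4) and (5)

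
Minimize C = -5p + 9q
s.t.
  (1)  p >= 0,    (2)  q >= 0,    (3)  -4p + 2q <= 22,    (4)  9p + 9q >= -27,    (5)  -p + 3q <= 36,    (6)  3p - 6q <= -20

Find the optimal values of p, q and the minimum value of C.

p = 52, q = 88/3, minimum C = 4

Extreme points and C = -5p + 9q:
  (0, 11) → C = 99
  (0, 10/3) → C = 30
  (3/5, 61/5) → C = 534/5
  (52, 88/3) → C = 4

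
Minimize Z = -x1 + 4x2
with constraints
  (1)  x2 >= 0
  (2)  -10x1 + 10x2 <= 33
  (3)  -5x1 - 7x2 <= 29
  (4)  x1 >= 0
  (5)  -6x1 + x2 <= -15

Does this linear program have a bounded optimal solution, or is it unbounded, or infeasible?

From the feasible point (5/2, 0), moving in the direction (1, 0) keeps every constraint satisfied while Z decreases without bound.

unbounded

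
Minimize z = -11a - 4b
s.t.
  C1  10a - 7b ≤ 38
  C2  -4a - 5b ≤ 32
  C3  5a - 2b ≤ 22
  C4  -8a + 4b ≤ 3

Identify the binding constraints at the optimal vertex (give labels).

C3 and C4

Corner points and z = -11a - 4b:
  (-17/39, -236/39) → z = 29
  (26/5, 2) → z = -326/5
  (-143/56, -61/14) → z = 2549/56
  (47/2, 191/4) → z = -899/2

The minimum is at (47/2, 191/4). Substituting into each constraint, equality holds for C3 and C4; the remaining constraints have slack.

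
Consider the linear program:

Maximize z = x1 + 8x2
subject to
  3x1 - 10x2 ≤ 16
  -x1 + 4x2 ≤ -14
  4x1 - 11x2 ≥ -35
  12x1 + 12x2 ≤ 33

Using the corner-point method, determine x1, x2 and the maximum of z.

x1 = -38, x2 = -13, maximum z = -142

Feasible corners and z = x1 + 8x2:
  (-38, -13) → z = -142
  (-526/7, -169/7) → z = -1878/7
  (-294/5, -91/5) → z = -1022/5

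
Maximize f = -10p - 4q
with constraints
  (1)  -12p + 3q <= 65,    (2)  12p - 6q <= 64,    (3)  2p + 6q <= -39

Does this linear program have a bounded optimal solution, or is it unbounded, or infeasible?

Vertices and f = -10p - 4q:
  (-97/6, -43) → f = 1001/3
  (-13/2, -13/3) → f = 247/3
  (25/14, -149/21) → f = 221/21
The feasible region has finitely many vertices and no improving ray; the maximum is 1001/3 at (-97/6, -43).

bounded optimum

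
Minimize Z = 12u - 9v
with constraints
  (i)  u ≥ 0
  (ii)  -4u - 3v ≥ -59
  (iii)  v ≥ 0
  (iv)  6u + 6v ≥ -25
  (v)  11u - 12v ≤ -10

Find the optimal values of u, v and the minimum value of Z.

u = 0, v = 59/3, minimum Z = -177

Vertices and Z = 12u - 9v:
  (0, 59/3) → Z = -177
  (0, 5/6) → Z = -15/2
  (226/27, 689/81) → Z = 215/9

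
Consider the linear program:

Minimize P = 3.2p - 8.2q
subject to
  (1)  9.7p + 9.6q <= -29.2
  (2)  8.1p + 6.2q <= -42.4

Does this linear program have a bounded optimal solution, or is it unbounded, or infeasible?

From the feasible point (-11300/881, 8738/881), moving in the direction (-9.6, 9.7) keeps every constraint satisfied while P decreases without bound.

unbounded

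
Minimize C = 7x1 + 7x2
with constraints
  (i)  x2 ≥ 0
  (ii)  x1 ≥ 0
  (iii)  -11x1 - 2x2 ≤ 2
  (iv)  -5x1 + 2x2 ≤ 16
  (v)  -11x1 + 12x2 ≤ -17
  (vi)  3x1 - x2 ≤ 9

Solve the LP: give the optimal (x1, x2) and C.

x1 = 17/11, x2 = 0, minimum C = 119/11

Vertices and C = 7x1 + 7x2:
  (17/11, 0) → C = 119/11
  (3, 0) → C = 21
  (91/25, 48/25) → C = 973/25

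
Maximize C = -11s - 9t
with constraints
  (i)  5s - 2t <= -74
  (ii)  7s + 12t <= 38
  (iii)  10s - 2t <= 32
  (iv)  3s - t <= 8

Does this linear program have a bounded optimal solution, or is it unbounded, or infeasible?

unbounded

From the feasible point (-406/37, 354/37), moving in the direction (-2, -5) keeps every constraint satisfied while C increases without bound.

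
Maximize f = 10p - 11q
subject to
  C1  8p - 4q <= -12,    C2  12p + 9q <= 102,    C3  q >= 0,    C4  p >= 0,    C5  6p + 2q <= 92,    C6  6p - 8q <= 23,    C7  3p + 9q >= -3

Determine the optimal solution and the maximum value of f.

p = 0, q = 3, maximum f = -33

Vertices and f = 10p - 11q:
  (5/2, 8) → f = -63
  (0, 3) → f = -33
  (0, 34/3) → f = -374/3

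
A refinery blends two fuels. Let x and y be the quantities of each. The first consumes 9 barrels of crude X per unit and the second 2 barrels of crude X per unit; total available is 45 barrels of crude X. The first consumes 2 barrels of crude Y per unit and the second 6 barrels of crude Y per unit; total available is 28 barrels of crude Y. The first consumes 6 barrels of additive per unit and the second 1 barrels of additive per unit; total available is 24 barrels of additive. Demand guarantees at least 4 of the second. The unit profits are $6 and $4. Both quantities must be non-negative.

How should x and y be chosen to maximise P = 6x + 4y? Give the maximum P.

Vertices and P = 6x + 4y:
  (0, 14/3) → P = 56/3
  (0, 4) → P = 16
  (2, 4) → P = 28

The optimum lies where 2x + 6y = 28 and y = 4.
Solving simultaneously gives x = 2, y = 4.

x = 2, y = 4, maximum P = 28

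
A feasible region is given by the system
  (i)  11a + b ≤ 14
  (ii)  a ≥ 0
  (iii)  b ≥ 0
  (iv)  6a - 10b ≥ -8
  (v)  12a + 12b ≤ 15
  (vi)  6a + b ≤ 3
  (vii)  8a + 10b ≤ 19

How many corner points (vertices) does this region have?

The feasible vertices (each the meet of two boundaries and inside every other half-plane) are:
  (0, 0)
  (0, 4/5)
  (1/2, 0)
  (9/32, 31/32)
  (7/20, 9/10)

5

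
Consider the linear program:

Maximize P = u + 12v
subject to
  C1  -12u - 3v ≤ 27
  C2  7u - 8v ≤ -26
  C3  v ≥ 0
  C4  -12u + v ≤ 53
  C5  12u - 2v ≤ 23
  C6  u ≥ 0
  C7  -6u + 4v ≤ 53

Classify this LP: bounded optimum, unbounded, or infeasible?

Vertices and P = u + 12v:
  (118/41, 473/82) → P = 2956/41
  (0, 13/4) → P = 39
  (11/2, 43/2) → P = 527/2
  (0, 53/4) → P = 159
The feasible region has finitely many vertices and no improving ray; the maximum is 527/2 at (11/2, 43/2).

bounded optimum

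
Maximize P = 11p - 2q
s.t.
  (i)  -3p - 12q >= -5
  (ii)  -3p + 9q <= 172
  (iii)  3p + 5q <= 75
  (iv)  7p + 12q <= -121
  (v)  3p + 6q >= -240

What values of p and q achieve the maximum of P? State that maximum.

p = 359, q = -439/2, maximum P = 4388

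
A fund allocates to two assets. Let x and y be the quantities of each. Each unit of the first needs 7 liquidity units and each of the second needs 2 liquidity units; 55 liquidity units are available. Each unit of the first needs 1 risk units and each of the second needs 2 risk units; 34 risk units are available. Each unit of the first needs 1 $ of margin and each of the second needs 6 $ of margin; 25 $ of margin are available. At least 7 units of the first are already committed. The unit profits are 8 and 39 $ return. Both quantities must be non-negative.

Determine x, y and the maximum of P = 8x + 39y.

x = 7, y = 3, maximum P = 173

Feasible corners and P = 8x + 39y:
  (55/7, 0) → P = 440/7
  (7, 0) → P = 56
  (7, 3) → P = 173

At the optimal vertex, 7x + 2y = 55 and x + 6y = 25.
Solving simultaneously gives x = 7, y = 3.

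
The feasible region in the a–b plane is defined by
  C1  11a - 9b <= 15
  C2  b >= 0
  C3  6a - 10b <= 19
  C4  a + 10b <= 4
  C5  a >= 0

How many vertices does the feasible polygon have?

Intersecting each pair of boundary lines and keeping only the points that satisfy every inequality leaves:
  (15/11, 0)
  (186/119, 29/119)
  (0, 0)
  (0, 2/5)

4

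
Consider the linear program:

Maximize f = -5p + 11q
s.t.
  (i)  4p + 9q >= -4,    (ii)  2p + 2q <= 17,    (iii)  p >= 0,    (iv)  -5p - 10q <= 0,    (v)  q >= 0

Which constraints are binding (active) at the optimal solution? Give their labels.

Vertices and f = -5p + 11q:
  (0, 17/2) → f = 187/2
  (17/2, 0) → f = -85/2
  (0, 0) → f = 0

The maximum is at (0, 17/2). Substituting into each constraint, equality holds for (ii) and (iii); the remaining constraints have slack.

(ii) and (iii)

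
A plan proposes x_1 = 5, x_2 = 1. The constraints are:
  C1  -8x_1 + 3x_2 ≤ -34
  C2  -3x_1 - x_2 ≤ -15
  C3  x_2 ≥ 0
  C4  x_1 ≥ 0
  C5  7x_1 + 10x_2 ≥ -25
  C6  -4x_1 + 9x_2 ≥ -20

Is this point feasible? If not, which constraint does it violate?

feasible

C1: -37 ≤ -34 ✓
C2: -16 ≤ -15 ✓
C3: 1 ≥ 0 ✓
C4: 5 ≥ 0 ✓
C5: 45 ≥ -25 ✓
C6: -11 ≥ -20 ✓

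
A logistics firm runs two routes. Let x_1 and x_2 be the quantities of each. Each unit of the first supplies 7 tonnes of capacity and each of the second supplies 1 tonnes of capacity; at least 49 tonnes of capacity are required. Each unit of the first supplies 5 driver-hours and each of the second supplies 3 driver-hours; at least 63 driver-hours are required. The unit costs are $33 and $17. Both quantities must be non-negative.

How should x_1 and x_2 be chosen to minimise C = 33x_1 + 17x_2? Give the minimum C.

Corner points and C = 33x_1 + 17x_2:
  (0, 49) → C = 833
  (63/5, 0) → C = 2079/5
  (21/4, 49/4) → C = 763/2
The feasible region is unbounded (it extends along (0, 1), (1, 0)), but C strictly increases along every unbounded feasible direction, so there is no improving ray and the minimum is attained at a vertex.

x_1 = 21/4, x_2 = 49/4, minimum C = 763/2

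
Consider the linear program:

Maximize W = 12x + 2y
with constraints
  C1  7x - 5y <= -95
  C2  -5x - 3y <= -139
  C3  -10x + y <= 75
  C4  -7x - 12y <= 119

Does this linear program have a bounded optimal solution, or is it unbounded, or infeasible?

From the feasible point (205/23, 724/23), moving in the direction (5, 7) keeps every constraint satisfied while W increases without bound.

unbounded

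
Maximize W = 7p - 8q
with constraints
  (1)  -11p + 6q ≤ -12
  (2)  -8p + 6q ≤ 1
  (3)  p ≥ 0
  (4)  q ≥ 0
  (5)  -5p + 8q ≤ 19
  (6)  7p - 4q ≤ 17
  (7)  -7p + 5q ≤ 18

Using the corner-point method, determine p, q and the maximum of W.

p = 17/7, q = 0, maximum W = 17

Feasible corners and W = 7p - 8q:
  (12/11, 0) → W = 84/11
  (105/29, 269/58) → W = -341/29
  (17/7, 0) → W = 17
  (53/9, 109/18) → W = -65/9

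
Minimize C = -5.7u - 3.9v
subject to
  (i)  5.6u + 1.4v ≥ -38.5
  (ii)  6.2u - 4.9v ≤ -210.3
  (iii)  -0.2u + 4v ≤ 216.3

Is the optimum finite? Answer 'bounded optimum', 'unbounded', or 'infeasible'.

bounded optimum

Vertices and C = -5.7u - 3.9v:
  (-6901/516, 6707/258) → C = -43263/1720
  (-3263/162, 8597/162) → C = -4147/45
  (7289/794, 21650/397) → C = -2104173/7940
The feasible region has finitely many vertices and no improving ray; the minimum is -2104173/7940 at (7289/794, 21650/397).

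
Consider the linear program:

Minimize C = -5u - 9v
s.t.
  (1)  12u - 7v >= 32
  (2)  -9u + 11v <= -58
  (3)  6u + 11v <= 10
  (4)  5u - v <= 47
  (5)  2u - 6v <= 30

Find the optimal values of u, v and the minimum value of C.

Feasible corners and C = -5u - 9v:
  (68/15, -86/55) → C = -1418/165
  (9/16, -77/16) → C = 81/2
  (195/29, -80/29) → C = -255/29

At the optimal vertex, 6u + 11v = 10 and 2u - 6v = 30.
Solving simultaneously gives u = 195/29, v = -80/29.

u = 195/29, v = -80/29, minimum C = -255/29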